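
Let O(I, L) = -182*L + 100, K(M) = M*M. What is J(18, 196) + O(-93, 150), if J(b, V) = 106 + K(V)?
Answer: 11322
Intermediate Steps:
K(M) = M²
O(I, L) = 100 - 182*L
J(b, V) = 106 + V²
J(18, 196) + O(-93, 150) = (106 + 196²) + (100 - 182*150) = (106 + 38416) + (100 - 27300) = 38522 - 27200 = 11322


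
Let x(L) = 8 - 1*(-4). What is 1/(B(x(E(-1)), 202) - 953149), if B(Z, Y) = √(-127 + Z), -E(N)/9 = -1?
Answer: -953149/908493016316 - I*√115/908493016316 ≈ -1.0492e-6 - 1.1804e-11*I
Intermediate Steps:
E(N) = 9 (E(N) = -9*(-1) = 9)
x(L) = 12 (x(L) = 8 + 4 = 12)
1/(B(x(E(-1)), 202) - 953149) = 1/(√(-127 + 12) - 953149) = 1/(√(-115) - 953149) = 1/(I*√115 - 953149) = 1/(-953149 + I*√115)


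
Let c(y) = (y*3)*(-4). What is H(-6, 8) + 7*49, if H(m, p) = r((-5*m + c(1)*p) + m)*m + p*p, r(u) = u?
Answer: 839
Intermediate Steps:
c(y) = -12*y (c(y) = (3*y)*(-4) = -12*y)
H(m, p) = p² + m*(-12*p - 4*m) (H(m, p) = ((-5*m + (-12*1)*p) + m)*m + p*p = ((-5*m - 12*p) + m)*m + p² = ((-12*p - 5*m) + m)*m + p² = (-12*p - 4*m)*m + p² = m*(-12*p - 4*m) + p² = p² + m*(-12*p - 4*m))
H(-6, 8) + 7*49 = (8² - 4*(-6)*(-6 + 3*8)) + 7*49 = (64 - 4*(-6)*(-6 + 24)) + 343 = (64 - 4*(-6)*18) + 343 = (64 + 432) + 343 = 496 + 343 = 839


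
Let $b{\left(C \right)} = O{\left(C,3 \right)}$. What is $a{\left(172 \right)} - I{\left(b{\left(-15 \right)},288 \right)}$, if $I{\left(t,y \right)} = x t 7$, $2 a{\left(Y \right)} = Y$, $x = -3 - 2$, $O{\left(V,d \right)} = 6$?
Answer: $296$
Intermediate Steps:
$x = -5$ ($x = -3 - 2 = -5$)
$a{\left(Y \right)} = \frac{Y}{2}$
$b{\left(C \right)} = 6$
$I{\left(t,y \right)} = - 35 t$ ($I{\left(t,y \right)} = - 5 t 7 = - 35 t$)
$a{\left(172 \right)} - I{\left(b{\left(-15 \right)},288 \right)} = \frac{1}{2} \cdot 172 - \left(-35\right) 6 = 86 - -210 = 86 + 210 = 296$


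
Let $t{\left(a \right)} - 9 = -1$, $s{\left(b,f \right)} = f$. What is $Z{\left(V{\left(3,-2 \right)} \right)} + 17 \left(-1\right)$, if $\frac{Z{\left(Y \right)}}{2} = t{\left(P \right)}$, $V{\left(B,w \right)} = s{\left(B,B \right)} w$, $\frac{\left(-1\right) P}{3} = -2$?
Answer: $-1$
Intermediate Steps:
$P = 6$ ($P = \left(-3\right) \left(-2\right) = 6$)
$t{\left(a \right)} = 8$ ($t{\left(a \right)} = 9 - 1 = 8$)
$V{\left(B,w \right)} = B w$
$Z{\left(Y \right)} = 16$ ($Z{\left(Y \right)} = 2 \cdot 8 = 16$)
$Z{\left(V{\left(3,-2 \right)} \right)} + 17 \left(-1\right) = 16 + 17 \left(-1\right) = 16 - 17 = -1$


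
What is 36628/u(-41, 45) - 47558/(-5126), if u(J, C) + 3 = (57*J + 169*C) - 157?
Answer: 53835174/3272951 ≈ 16.449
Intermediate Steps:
u(J, C) = -160 + 57*J + 169*C (u(J, C) = -3 + ((57*J + 169*C) - 157) = -3 + (-157 + 57*J + 169*C) = -160 + 57*J + 169*C)
36628/u(-41, 45) - 47558/(-5126) = 36628/(-160 + 57*(-41) + 169*45) - 47558/(-5126) = 36628/(-160 - 2337 + 7605) - 47558*(-1/5126) = 36628/5108 + 23779/2563 = 36628*(1/5108) + 23779/2563 = 9157/1277 + 23779/2563 = 53835174/3272951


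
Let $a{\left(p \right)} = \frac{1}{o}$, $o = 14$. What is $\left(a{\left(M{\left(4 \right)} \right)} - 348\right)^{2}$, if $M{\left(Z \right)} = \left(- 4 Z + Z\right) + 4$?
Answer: $\frac{23726641}{196} \approx 1.2105 \cdot 10^{5}$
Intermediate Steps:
$M{\left(Z \right)} = 4 - 3 Z$ ($M{\left(Z \right)} = - 3 Z + 4 = 4 - 3 Z$)
$a{\left(p \right)} = \frac{1}{14}$
$\left(a{\left(M{\left(4 \right)} \right)} - 348\right)^{2} = \left(\frac{1}{14} - 348\right)^{2} = \left(- \frac{4871}{14}\right)^{2} = \frac{23726641}{196}$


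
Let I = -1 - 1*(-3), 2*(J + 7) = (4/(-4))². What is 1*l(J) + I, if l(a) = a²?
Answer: 177/4 ≈ 44.250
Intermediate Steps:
J = -13/2 (J = -7 + (4/(-4))²/2 = -7 + (4*(-¼))²/2 = -7 + (½)*(-1)² = -7 + (½)*1 = -7 + ½ = -13/2 ≈ -6.5000)
I = 2 (I = -1 + 3 = 2)
1*l(J) + I = 1*(-13/2)² + 2 = 1*(169/4) + 2 = 169/4 + 2 = 177/4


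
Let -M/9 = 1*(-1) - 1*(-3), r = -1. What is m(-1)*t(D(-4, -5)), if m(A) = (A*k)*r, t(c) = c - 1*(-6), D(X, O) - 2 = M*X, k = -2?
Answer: -160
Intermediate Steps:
M = -18 (M = -9*(1*(-1) - 1*(-3)) = -9*(-1 + 3) = -9*2 = -18)
D(X, O) = 2 - 18*X
t(c) = 6 + c (t(c) = c + 6 = 6 + c)
m(A) = 2*A (m(A) = (A*(-2))*(-1) = -2*A*(-1) = 2*A)
m(-1)*t(D(-4, -5)) = (2*(-1))*(6 + (2 - 18*(-4))) = -2*(6 + (2 + 72)) = -2*(6 + 74) = -2*80 = -160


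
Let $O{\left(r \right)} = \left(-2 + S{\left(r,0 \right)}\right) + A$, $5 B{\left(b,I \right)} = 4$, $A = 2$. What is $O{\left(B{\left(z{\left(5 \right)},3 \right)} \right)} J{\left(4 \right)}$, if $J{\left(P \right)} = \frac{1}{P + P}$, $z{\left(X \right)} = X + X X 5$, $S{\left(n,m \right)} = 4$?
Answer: $\frac{1}{2} \approx 0.5$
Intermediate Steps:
$z{\left(X \right)} = X + 5 X^{2}$ ($z{\left(X \right)} = X + X^{2} \cdot 5 = X + 5 X^{2}$)
$B{\left(b,I \right)} = \frac{4}{5}$ ($B{\left(b,I \right)} = \frac{1}{5} \cdot 4 = \frac{4}{5}$)
$O{\left(r \right)} = 4$ ($O{\left(r \right)} = \left(-2 + 4\right) + 2 = 2 + 2 = 4$)
$J{\left(P \right)} = \frac{1}{2 P}$
$O{\left(B{\left(z{\left(5 \right)},3 \right)} \right)} J{\left(4 \right)} = 4 \frac{1}{2 \cdot 4} = 4 \cdot \frac{1}{2} \cdot \frac{1}{4} = 4 \cdot \frac{1}{8} = \frac{1}{2}$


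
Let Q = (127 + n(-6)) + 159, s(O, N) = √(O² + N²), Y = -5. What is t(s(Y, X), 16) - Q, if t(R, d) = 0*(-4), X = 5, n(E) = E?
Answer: -280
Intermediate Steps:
s(O, N) = √(N² + O²)
t(R, d) = 0
Q = 280 (Q = (127 - 6) + 159 = 121 + 159 = 280)
t(s(Y, X), 16) - Q = 0 - 1*280 = 0 - 280 = -280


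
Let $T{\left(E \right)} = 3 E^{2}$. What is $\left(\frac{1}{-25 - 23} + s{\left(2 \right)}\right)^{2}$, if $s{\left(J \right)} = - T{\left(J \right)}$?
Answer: $\frac{332929}{2304} \approx 144.5$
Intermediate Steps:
$s{\left(J \right)} = - 3 J^{2}$
$\left(\frac{1}{-25 - 23} + s{\left(2 \right)}\right)^{2} = \left(\frac{1}{-25 - 23} - 3 \cdot 2^{2}\right)^{2} = \left(\frac{1}{-48} - 12\right)^{2} = \left(- \frac{1}{48} - 12\right)^{2} = \left(- \frac{577}{48}\right)^{2} = \frac{332929}{2304}$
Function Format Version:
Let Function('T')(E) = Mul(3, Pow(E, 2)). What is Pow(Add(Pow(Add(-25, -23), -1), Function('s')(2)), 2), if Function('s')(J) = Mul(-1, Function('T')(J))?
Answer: Rational(332929, 2304) ≈ 144.50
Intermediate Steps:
Function('s')(J) = Mul(-3, Pow(J, 2)) (Function('s')(J) = Mul(-1, Mul(3, Pow(J, 2))) = Mul(-3, Pow(J, 2)))
Pow(Add(Pow(Add(-25, -23), -1), Function('s')(2)), 2) = Pow(Add(Pow(Add(-25, -23), -1), Mul(-3, Pow(2, 2))), 2) = Pow(Add(Pow(-48, -1), Mul(-3, 4)), 2) = Pow(Add(Rational(-1, 48), -12), 2) = Pow(Rational(-577, 48), 2) = Rational(332929, 2304)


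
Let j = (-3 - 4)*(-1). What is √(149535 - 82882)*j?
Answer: 7*√66653 ≈ 1807.2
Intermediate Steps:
j = 7 (j = -7*(-1) = 7)
√(149535 - 82882)*j = √(149535 - 82882)*7 = √66653*7 = 7*√66653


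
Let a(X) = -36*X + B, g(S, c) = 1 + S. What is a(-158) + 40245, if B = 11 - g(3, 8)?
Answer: 45940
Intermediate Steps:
B = 7 (B = 11 - (1 + 3) = 11 - 1*4 = 11 - 4 = 7)
a(X) = 7 - 36*X (a(X) = -36*X + 7 = 7 - 36*X)
a(-158) + 40245 = (7 - 36*(-158)) + 40245 = (7 + 5688) + 40245 = 5695 + 40245 = 45940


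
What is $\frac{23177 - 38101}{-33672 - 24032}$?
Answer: $\frac{3731}{14426} \approx 0.25863$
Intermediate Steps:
$\frac{23177 - 38101}{-33672 - 24032} = - \frac{14924}{-57704} = \left(-14924\right) \left(- \frac{1}{57704}\right) = \frac{3731}{14426}$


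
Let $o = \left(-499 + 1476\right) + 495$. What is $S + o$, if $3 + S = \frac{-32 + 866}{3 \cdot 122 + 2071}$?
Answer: $\frac{3580787}{2437} \approx 1469.3$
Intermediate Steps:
$o = 1472$ ($o = 977 + 495 = 1472$)
$S = - \frac{6477}{2437}$ ($S = -3 + \frac{-32 + 866}{3 \cdot 122 + 2071} = -3 + \frac{834}{366 + 2071} = -3 + \frac{834}{2437} = - \frac{6477}{2437} \approx -2.6578$)
$S + o = - \frac{6477}{2437} + 1472 = \frac{3580787}{2437}$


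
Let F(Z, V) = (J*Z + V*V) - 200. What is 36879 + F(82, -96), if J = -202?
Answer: 29331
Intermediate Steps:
F(Z, V) = -200 + V² - 202*Z (F(Z, V) = (-202*Z + V*V) - 200 = (-202*Z + V²) - 200 = (V² - 202*Z) - 200 = -200 + V² - 202*Z)
36879 + F(82, -96) = 36879 + (-200 + (-96)² - 202*82) = 36879 + (-200 + 9216 - 16564) = 36879 - 7548 = 29331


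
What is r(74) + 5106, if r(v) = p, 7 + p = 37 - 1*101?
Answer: 5035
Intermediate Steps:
p = -71 (p = -7 + (37 - 1*101) = -7 + (37 - 101) = -7 - 64 = -71)
r(v) = -71
r(74) + 5106 = -71 + 5106 = 5035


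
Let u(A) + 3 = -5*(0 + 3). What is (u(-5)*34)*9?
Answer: -5508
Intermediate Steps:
u(A) = -18 (u(A) = -3 - 5*(0 + 3) = -3 - 5*3 = -3 - 15 = -18)
(u(-5)*34)*9 = -18*34*9 = -612*9 = -5508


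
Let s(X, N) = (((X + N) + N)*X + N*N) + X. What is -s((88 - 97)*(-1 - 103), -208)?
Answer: -530920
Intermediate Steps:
s(X, N) = X + N² + X*(X + 2*N) (s(X, N) = (((N + X) + N)*X + N²) + X = ((X + 2*N)*X + N²) + X = (X*(X + 2*N) + N²) + X = (N² + X*(X + 2*N)) + X = X + N² + X*(X + 2*N))
-s((88 - 97)*(-1 - 103), -208) = -((88 - 97)*(-1 - 103) + (-208)² + ((88 - 97)*(-1 - 103))² + 2*(-208)*((88 - 97)*(-1 - 103))) = -(-9*(-104) + 43264 + (-9*(-104))² + 2*(-208)*(-9*(-104))) = -(936 + 43264 + 936² + 2*(-208)*936) = -(936 + 43264 + 876096 - 389376) = -1*530920 = -530920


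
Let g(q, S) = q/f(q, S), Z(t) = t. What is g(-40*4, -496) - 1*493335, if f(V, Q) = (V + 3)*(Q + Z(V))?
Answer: -3175597405/6437 ≈ -4.9334e+5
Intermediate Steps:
f(V, Q) = (3 + V)*(Q + V) (f(V, Q) = (V + 3)*(Q + V) = (3 + V)*(Q + V))
g(q, S) = q/(q² + 3*S + 3*q + S*q)
g(-40*4, -496) - 1*493335 = (-40*4)/((-40*4)² + 3*(-496) + 3*(-40*4) - (-19840)*4) - 1*493335 = -160/((-160)² - 1488 + 3*(-160) - 496*(-160)) - 493335 = -160/(25600 - 1488 - 480 + 79360) - 493335 = -160/102992 - 493335 = -160*1/102992 - 493335 = -10/6437 - 493335 = -3175597405/6437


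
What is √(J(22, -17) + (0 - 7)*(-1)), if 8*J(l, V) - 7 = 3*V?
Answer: √6/2 ≈ 1.2247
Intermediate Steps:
J(l, V) = 7/8 + 3*V/8 (J(l, V) = 7/8 + (3*V)/8 = 7/8 + 3*V/8)
√(J(22, -17) + (0 - 7)*(-1)) = √((7/8 + (3/8)*(-17)) + (0 - 7)*(-1)) = √((7/8 - 51/8) - 7*(-1)) = √(-11/2 + 7) = √(3/2) = √6/2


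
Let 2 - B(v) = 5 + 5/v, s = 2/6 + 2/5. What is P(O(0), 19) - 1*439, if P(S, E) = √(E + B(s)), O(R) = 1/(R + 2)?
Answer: -439 + √1111/11 ≈ -435.97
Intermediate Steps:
s = 11/15 (s = 2*(⅙) + 2*(⅕) = ⅓ + ⅖ = 11/15 ≈ 0.73333)
O(R) = 1/(2 + R)
B(v) = -3 - 5/v (B(v) = 2 - (5 + 5/v) = 2 + (-5 - 5/v) = -3 - 5/v)
P(S, E) = √(-108/11 + E) (P(S, E) = √(E + (-3 - 5/11/15)) = √(E + (-3 - 5*15/11)) = √(E + (-3 - 75/11)) = √(E - 108/11) = √(-108/11 + E))
P(O(0), 19) - 1*439 = √(-1188 + 121*19)/11 - 1*439 = √(-1188 + 2299)/11 - 439 = √1111/11 - 439 = -439 + √1111/11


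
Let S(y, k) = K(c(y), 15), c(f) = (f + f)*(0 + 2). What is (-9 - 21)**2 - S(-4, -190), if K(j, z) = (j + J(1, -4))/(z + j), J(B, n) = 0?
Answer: 884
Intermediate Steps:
c(f) = 4*f (c(f) = (2*f)*2 = 4*f)
K(j, z) = j/(j + z) (K(j, z) = (j + 0)/(z + j) = j/(j + z))
S(y, k) = 4*y/(15 + 4*y) (S(y, k) = (4*y)/(4*y + 15) = (4*y)/(15 + 4*y) = 4*y/(15 + 4*y))
(-9 - 21)**2 - S(-4, -190) = (-9 - 21)**2 - 4*(-4)/(15 + 4*(-4)) = (-30)**2 - 4*(-4)/(15 - 16) = 900 - 4*(-4)/(-1) = 900 - 4*(-4)*(-1) = 900 - 1*16 = 900 - 16 = 884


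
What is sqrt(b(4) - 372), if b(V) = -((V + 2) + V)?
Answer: I*sqrt(382) ≈ 19.545*I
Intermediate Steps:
b(V) = -2 - 2*V (b(V) = -((2 + V) + V) = -(2 + 2*V) = -2 - 2*V)
sqrt(b(4) - 372) = sqrt((-2 - 2*4) - 372) = sqrt((-2 - 8) - 372) = sqrt(-10 - 372) = sqrt(-382) = I*sqrt(382)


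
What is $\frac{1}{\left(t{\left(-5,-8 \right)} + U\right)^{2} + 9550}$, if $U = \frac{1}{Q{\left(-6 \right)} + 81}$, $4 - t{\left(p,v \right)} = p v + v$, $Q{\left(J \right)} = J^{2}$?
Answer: $\frac{13689}{141455575} \approx 9.6772 \cdot 10^{-5}$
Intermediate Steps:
$t{\left(p,v \right)} = 4 - v - p v$ ($t{\left(p,v \right)} = 4 - \left(p v + v\right) = 4 - \left(v + p v\right) = 4 - v - p v$)
$U = \frac{1}{117}$ ($U = \frac{1}{\left(-6\right)^{2} + 81} = \frac{1}{36 + 81} = \frac{1}{117} \approx 0.008547$)
$\frac{1}{\left(t{\left(-5,-8 \right)} + U\right)^{2} + 9550} = \frac{1}{\left(\left(4 - -8 - \left(-5\right) \left(-8\right)\right) + \frac{1}{117}\right)^{2} + 9550} = \frac{1}{\left(\left(4 + 8 - 40\right) + \frac{1}{117}\right)^{2} + 9550} = \frac{1}{\left(-28 + \frac{1}{117}\right)^{2} + 9550} = \frac{1}{\left(- \frac{3275}{117}\right)^{2} + 9550} = \frac{1}{\frac{10725625}{13689} + 9550} = \frac{1}{\frac{141455575}{13689}} = \frac{13689}{141455575}$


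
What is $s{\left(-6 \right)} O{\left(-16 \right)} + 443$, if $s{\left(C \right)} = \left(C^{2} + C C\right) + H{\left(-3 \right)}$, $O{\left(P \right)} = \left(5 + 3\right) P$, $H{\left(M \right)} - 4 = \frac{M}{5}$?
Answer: $- \frac{46041}{5} \approx -9208.2$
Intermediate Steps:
$H{\left(M \right)} = 4 + \frac{M}{5}$
$O{\left(P \right)} = 8 P$
$s{\left(C \right)} = \frac{17}{5} + 2 C^{2}$ ($s{\left(C \right)} = \left(C^{2} + C C\right) + \left(4 + \frac{1}{5} \left(-3\right)\right) = \left(C^{2} + C^{2}\right) + \left(4 - \frac{3}{5}\right) = 2 C^{2} + \frac{17}{5} = \frac{17}{5} + 2 C^{2}$)
$s{\left(-6 \right)} O{\left(-16 \right)} + 443 = \left(\frac{17}{5} + 2 \left(-6\right)^{2}\right) 8 \left(-16\right) + 443 = \left(\frac{17}{5} + 2 \cdot 36\right) \left(-128\right) + 443 = \left(\frac{17}{5} + 72\right) \left(-128\right) + 443 = \frac{377}{5} \left(-128\right) + 443 = - \frac{48256}{5} + 443 = - \frac{46041}{5}$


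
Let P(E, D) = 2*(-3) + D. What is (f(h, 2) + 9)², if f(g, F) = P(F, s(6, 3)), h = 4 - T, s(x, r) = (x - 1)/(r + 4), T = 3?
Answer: 676/49 ≈ 13.796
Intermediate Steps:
s(x, r) = (-1 + x)/(4 + r)
P(E, D) = -6 + D
h = 1 (h = 4 - 1*3 = 4 - 3 = 1)
f(g, F) = -37/7 (f(g, F) = -6 + (-1 + 6)/(4 + 3) = -6 + 5/7 = -37/7)
(f(h, 2) + 9)² = (-37/7 + 9)² = (26/7)² = 676/49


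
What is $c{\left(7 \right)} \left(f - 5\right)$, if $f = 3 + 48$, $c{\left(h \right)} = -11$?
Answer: $-506$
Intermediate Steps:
$f = 51$
$c{\left(7 \right)} \left(f - 5\right) = - 11 \left(51 - 5\right) = \left(-11\right) 46 = -506$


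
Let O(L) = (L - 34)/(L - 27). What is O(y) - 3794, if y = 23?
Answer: -15165/4 ≈ -3791.3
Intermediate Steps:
O(L) = (-34 + L)/(-27 + L)
O(y) - 3794 = (-34 + 23)/(-27 + 23) - 3794 = -11/(-4) - 3794 = -¼*(-11) - 3794 = 11/4 - 3794 = -15165/4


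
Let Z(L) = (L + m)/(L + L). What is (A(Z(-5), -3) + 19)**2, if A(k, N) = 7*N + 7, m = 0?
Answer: 25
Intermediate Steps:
Z(L) = 1/2 (Z(L) = (L + 0)/(L + L) = L/((2*L)) = L*(1/(2*L)) = 1/2)
A(k, N) = 7 + 7*N
(A(Z(-5), -3) + 19)**2 = ((7 + 7*(-3)) + 19)**2 = ((7 - 21) + 19)**2 = (-14 + 19)**2 = 5**2 = 25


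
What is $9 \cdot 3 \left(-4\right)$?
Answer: $-108$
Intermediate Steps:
$9 \cdot 3 \left(-4\right) = 27 \left(-4\right) = -108$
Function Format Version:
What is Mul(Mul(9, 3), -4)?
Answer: -108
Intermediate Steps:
Mul(Mul(9, 3), -4) = Mul(27, -4) = -108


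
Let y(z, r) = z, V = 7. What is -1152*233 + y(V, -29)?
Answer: -268409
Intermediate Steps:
-1152*233 + y(V, -29) = -1152*233 + 7 = -268416 + 7 = -268409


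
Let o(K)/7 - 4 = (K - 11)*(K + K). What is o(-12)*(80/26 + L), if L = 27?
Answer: 1521772/13 ≈ 1.1706e+5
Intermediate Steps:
o(K) = 28 + 14*K*(-11 + K) (o(K) = 28 + 7*((K - 11)*(K + K)) = 28 + 7*((-11 + K)*(2*K)) = 28 + 7*(2*K*(-11 + K)) = 28 + 14*K*(-11 + K))
o(-12)*(80/26 + L) = (28 - 154*(-12) + 14*(-12)²)*(80/26 + 27) = (28 + 1848 + 14*144)*(80*(1/26) + 27) = (28 + 1848 + 2016)*(40/13 + 27) = 3892*(391/13) = 1521772/13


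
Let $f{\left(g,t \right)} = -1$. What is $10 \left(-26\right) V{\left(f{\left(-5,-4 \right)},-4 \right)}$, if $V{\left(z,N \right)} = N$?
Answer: $1040$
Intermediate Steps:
$10 \left(-26\right) V{\left(f{\left(-5,-4 \right)},-4 \right)} = 10 \left(-26\right) \left(-4\right) = \left(-260\right) \left(-4\right) = 1040$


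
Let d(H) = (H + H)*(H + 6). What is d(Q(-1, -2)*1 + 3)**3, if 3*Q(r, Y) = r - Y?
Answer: 175616000/729 ≈ 2.4090e+5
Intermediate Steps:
Q(r, Y) = -Y/3 + r/3 (Q(r, Y) = (r - Y)/3 = -Y/3 + r/3)
d(H) = 2*H*(6 + H) (d(H) = (2*H)*(6 + H) = 2*H*(6 + H))
d(Q(-1, -2)*1 + 3)**3 = (2*((-1/3*(-2) + (1/3)*(-1))*1 + 3)*(6 + ((-1/3*(-2) + (1/3)*(-1))*1 + 3)))**3 = (2*((2/3 - 1/3)*1 + 3)*(6 + ((2/3 - 1/3)*1 + 3)))**3 = (2*((1/3)*1 + 3)*(6 + ((1/3)*1 + 3)))**3 = (2*(1/3 + 3)*(6 + (1/3 + 3)))**3 = (2*(10/3)*(6 + 10/3))**3 = (2*(10/3)*(28/3))**3 = (560/9)**3 = 175616000/729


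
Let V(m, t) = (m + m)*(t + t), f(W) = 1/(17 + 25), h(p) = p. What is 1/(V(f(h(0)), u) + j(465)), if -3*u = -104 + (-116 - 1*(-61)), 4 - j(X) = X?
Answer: -21/9575 ≈ -0.0021932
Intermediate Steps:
j(X) = 4 - X
u = 53 (u = -(-104 + (-116 - 1*(-61)))/3 = -(-104 + (-116 + 61))/3 = -(-104 - 55)/3 = -⅓*(-159) = 53)
f(W) = 1/42
V(m, t) = 4*m*t (V(m, t) = (2*m)*(2*t) = 4*m*t)
1/(V(f(h(0)), u) + j(465)) = 1/(4*(1/42)*53 + (4 - 1*465)) = 1/(106/21 + (4 - 465)) = 1/(106/21 - 461) = 1/(-9575/21) = -21/9575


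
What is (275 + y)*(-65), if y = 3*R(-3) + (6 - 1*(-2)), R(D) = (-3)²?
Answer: -20150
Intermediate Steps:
R(D) = 9
y = 35 (y = 3*9 + (6 - 1*(-2)) = 27 + (6 + 2) = 27 + 8 = 35)
(275 + y)*(-65) = (275 + 35)*(-65) = 310*(-65) = -20150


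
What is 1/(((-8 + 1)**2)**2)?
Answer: 1/2401 ≈ 0.00041649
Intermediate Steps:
1/(((-8 + 1)**2)**2) = 1/(((-7)**2)**2) = 1/(49**2) = 1/2401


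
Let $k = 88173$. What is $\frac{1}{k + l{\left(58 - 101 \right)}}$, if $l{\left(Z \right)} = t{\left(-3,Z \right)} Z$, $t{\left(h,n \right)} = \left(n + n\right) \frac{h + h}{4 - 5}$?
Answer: $\frac{1}{110361} \approx 9.0612 \cdot 10^{-6}$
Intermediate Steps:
$t{\left(h,n \right)} = - 4 h n$ ($t{\left(h,n \right)} = 2 n \frac{2 h}{-1} = 2 n 2 h \left(-1\right) = 2 n \left(- 2 h\right) = - 4 h n$)
$l{\left(Z \right)} = 12 Z^{2}$ ($l{\left(Z \right)} = \left(-4\right) \left(-3\right) Z Z = 12 Z Z = 12 Z^{2}$)
$\frac{1}{k + l{\left(58 - 101 \right)}} = \frac{1}{88173 + 12 \left(58 - 101\right)^{2}} = \frac{1}{88173 + 12 \left(-43\right)^{2}} = \frac{1}{88173 + 12 \cdot 1849} = \frac{1}{88173 + 22188} = \frac{1}{110361}$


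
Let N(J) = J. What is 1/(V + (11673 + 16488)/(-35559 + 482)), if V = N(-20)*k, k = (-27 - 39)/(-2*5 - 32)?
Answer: -35077/1130581 ≈ -0.031026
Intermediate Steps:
k = 11/7 (k = -66/(-10 - 32) = -66/(-42) = -66*(-1/42) = 11/7 ≈ 1.5714)
V = -220/7 (V = -20*11/7 = -220/7 ≈ -31.429)
1/(V + (11673 + 16488)/(-35559 + 482)) = 1/(-220/7 + (11673 + 16488)/(-35559 + 482)) = 1/(-220/7 + 28161/(-35077)) = 1/(-220/7 + 28161*(-1/35077)) = 1/(-220/7 - 4023/5011) = 1/(-1130581/35077) = -35077/1130581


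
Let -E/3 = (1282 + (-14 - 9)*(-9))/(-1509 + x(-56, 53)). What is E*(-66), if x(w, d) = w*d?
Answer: -26802/407 ≈ -65.853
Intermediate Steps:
x(w, d) = d*w
E = 4467/4477 (E = -3*(1282 + (-14 - 9)*(-9))/(-1509 + 53*(-56)) = -3*(1282 - 23*(-9))/(-1509 - 2968) = -3*(1282 + 207)/(-4477) = -4467*(-1)/4477 = -3*(-1489/4477) = 4467/4477 ≈ 0.99777)
E*(-66) = (4467/4477)*(-66) = -26802/407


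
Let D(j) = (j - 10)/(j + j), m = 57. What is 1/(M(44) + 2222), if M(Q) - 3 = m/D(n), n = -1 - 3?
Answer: 7/15803 ≈ 0.00044295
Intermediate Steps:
n = -4
D(j) = (-10 + j)/(2*j) (D(j) = (-10 + j)/((2*j)) = (-10 + j)*(1/(2*j)) = (-10 + j)/(2*j))
M(Q) = 249/7 (M(Q) = 3 + 57/(((½)*(-10 - 4)/(-4))) = 3 + 57/(((½)*(-¼)*(-14))) = 3 + 57/(7/4) = 3 + 57*(4/7) = 3 + 228/7 = 249/7)
1/(M(44) + 2222) = 1/(249/7 + 2222) = 1/(15803/7) = 7/15803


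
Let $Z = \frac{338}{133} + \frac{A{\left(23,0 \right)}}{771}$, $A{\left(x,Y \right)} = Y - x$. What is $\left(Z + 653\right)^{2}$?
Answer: $\frac{4518275387461924}{10515066849} \approx 4.297 \cdot 10^{5}$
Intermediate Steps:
$Z = \frac{257539}{102543}$ ($Z = \frac{338}{133} + \frac{0 - 23}{771} = 338 \cdot \frac{1}{133} + \left(0 - 23\right) \frac{1}{771} = \frac{338}{133} - \frac{23}{771} = \frac{257539}{102543} \approx 2.5115$)
$\left(Z + 653\right)^{2} = \left(\frac{257539}{102543} + 653\right)^{2} = \left(\frac{67218118}{102543}\right)^{2} = \frac{4518275387461924}{10515066849}$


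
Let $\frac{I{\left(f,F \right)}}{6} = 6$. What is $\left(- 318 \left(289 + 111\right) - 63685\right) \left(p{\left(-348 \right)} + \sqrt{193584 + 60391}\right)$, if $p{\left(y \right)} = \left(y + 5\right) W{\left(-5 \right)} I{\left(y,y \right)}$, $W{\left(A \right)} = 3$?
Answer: $7071143940 - 954425 \sqrt{10159} \approx 6.9749 \cdot 10^{9}$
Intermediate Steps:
$I{\left(f,F \right)} = 36$ ($I{\left(f,F \right)} = 6 \cdot 6 = 36$)
$p{\left(y \right)} = 540 + 108 y$ ($p{\left(y \right)} = \left(y + 5\right) 3 \cdot 36 = \left(5 + y\right) 3 \cdot 36 = \left(15 + 3 y\right) 36 = 540 + 108 y$)
$\left(- 318 \left(289 + 111\right) - 63685\right) \left(p{\left(-348 \right)} + \sqrt{193584 + 60391}\right) = \left(- 318 \left(289 + 111\right) - 63685\right) \left(\left(540 + 108 \left(-348\right)\right) + \sqrt{193584 + 60391}\right) = \left(\left(-318\right) 400 - 63685\right) \left(\left(540 - 37584\right) + \sqrt{253975}\right) = \left(-127200 - 63685\right) \left(-37044 + 5 \sqrt{10159}\right) = - 190885 \left(-37044 + 5 \sqrt{10159}\right) = 7071143940 - 954425 \sqrt{10159}$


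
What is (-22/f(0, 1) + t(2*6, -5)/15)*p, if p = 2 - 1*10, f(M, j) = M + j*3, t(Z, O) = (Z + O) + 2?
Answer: 808/15 ≈ 53.867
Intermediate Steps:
t(Z, O) = 2 + O + Z (t(Z, O) = (O + Z) + 2 = 2 + O + Z)
f(M, j) = M + 3*j
p = -8 (p = 2 - 10 = -8)
(-22/f(0, 1) + t(2*6, -5)/15)*p = (-22/(0 + 3*1) + (2 - 5 + 2*6)/15)*(-8) = (-22/(0 + 3) + (2 - 5 + 12)*(1/15))*(-8) = (-22/3 + 9*(1/15))*(-8) = (-22*1/3 + 3/5)*(-8) = (-22/3 + 3/5)*(-8) = -101/15*(-8) = 808/15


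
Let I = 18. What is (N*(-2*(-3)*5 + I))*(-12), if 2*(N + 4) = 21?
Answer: -3744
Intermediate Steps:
N = 13/2 (N = -4 + (½)*21 = -4 + 21/2 = 13/2 ≈ 6.5000)
(N*(-2*(-3)*5 + I))*(-12) = (13*(-2*(-3)*5 + 18)/2)*(-12) = (13*(6*5 + 18)/2)*(-12) = (13*(30 + 18)/2)*(-12) = ((13/2)*48)*(-12) = 312*(-12) = -3744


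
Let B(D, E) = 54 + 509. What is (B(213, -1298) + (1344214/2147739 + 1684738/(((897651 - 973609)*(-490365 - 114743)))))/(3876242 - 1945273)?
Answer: 27819471390564640063/95308849071805349130612 ≈ 0.00029189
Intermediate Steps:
B(D, E) = 563
(B(213, -1298) + (1344214/2147739 + 1684738/(((897651 - 973609)*(-490365 - 114743)))))/(3876242 - 1945273) = (563 + (1344214/2147739 + 1684738/(((897651 - 973609)*(-490365 - 114743)))))/(3876242 - 1945273) = (563 + (1344214*(1/2147739) + 1684738/((-75958*(-605108)))))/1930969 = (563 + (1344214/2147739 + 1684738/45962793464))*(1/1930969) = (563 + (1344214/2147739 + 1684738*(1/45962793464)))*(1/1930969) = (563 + (1344214/2147739 + 842369/22981396732))*(1/1930969) = (563 + 30893724415462339/49358042035788948)*(1/1930969) = (27819471390564640063/49358042035788948)*(1/1930969) = 27819471390564640063/95308849071805349130612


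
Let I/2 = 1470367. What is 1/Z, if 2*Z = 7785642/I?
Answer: 2940734/3892821 ≈ 0.75542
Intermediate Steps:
I = 2940734 (I = 2*1470367 = 2940734)
Z = 3892821/2940734 (Z = (7785642/2940734)/2 = (7785642*(1/2940734))/2 = (1/2)*(3892821/1470367) = 3892821/2940734 ≈ 1.3238)
1/Z = 1/(3892821/2940734) = 2940734/3892821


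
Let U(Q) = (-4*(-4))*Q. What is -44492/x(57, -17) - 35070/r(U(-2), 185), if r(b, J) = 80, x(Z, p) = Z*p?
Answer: -3042347/7752 ≈ -392.46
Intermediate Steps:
U(Q) = 16*Q
-44492/x(57, -17) - 35070/r(U(-2), 185) = -44492/(57*(-17)) - 35070/80 = -44492/(-969) - 35070*1/80 = -44492*(-1/969) - 3507/8 = 44492/969 - 3507/8 = -3042347/7752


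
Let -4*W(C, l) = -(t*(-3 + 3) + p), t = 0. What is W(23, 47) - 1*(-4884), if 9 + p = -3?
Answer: 4881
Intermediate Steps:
p = -12 (p = -9 - 3 = -12)
W(C, l) = -3 (W(C, l) = -(-1)*(0*(-3 + 3) - 12)/4 = -(-1)*(0*0 - 12)/4 = -(-1)*(0 - 12)/4 = -(-1)*(-12)/4 = -1/4*12 = -3)
W(23, 47) - 1*(-4884) = -3 - 1*(-4884) = -3 + 4884 = 4881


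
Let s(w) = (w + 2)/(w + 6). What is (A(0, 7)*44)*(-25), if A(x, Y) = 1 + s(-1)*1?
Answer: -1320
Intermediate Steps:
s(w) = (2 + w)/(6 + w)
A(x, Y) = 6/5 (A(x, Y) = 1 + ((2 - 1)/(6 - 1))*1 = 1 + (1/5)*1 = 1 + ((⅕)*1)*1 = 1 + (⅕)*1 = 1 + ⅕ = 6/5)
(A(0, 7)*44)*(-25) = ((6/5)*44)*(-25) = (264/5)*(-25) = -1320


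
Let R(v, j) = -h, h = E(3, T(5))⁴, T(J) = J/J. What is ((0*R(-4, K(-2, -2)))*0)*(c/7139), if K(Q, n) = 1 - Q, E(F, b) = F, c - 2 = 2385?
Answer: 0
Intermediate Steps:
c = 2387 (c = 2 + 2385 = 2387)
T(J) = 1
h = 81 (h = 3⁴ = 81)
R(v, j) = -81 (R(v, j) = -1*81 = -81)
((0*R(-4, K(-2, -2)))*0)*(c/7139) = ((0*(-81))*0)*(2387/7139) = (0*0)*(2387*(1/7139)) = 0*(217/649) = 0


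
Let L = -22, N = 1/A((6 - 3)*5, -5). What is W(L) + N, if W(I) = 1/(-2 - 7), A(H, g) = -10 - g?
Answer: -14/45 ≈ -0.31111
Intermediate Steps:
N = -⅕ (N = 1/(-10 - 1*(-5)) = 1/(-10 + 5) = 1/(-5) = -⅕ ≈ -0.20000)
W(I) = -⅑ (W(I) = 1/(-9) = -⅑)
W(L) + N = -⅑ - ⅕ = -14/45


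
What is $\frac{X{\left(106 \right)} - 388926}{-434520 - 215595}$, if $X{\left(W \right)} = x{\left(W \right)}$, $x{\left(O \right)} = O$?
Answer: $\frac{77764}{130023} \approx 0.59808$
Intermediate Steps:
$X{\left(W \right)} = W$
$\frac{X{\left(106 \right)} - 388926}{-434520 - 215595} = \frac{106 - 388926}{-434520 - 215595} = - \frac{388820}{-650115} = \left(-388820\right) \left(- \frac{1}{650115}\right) = \frac{77764}{130023}$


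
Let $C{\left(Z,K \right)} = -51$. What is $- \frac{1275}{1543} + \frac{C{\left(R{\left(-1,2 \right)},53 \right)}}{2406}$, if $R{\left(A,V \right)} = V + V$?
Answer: $- \frac{1048781}{1237486} \approx -0.84751$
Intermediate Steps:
$R{\left(A,V \right)} = 2 V$
$- \frac{1275}{1543} + \frac{C{\left(R{\left(-1,2 \right)},53 \right)}}{2406} = - \frac{1275}{1543} - \frac{51}{2406} = \left(-1275\right) \frac{1}{1543} - \frac{17}{802} = - \frac{1275}{1543} - \frac{17}{802} = - \frac{1048781}{1237486}$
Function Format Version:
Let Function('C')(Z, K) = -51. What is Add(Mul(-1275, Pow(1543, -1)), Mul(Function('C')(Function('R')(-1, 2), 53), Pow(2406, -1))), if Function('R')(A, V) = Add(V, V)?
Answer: Rational(-1048781, 1237486) ≈ -0.84751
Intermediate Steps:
Function('R')(A, V) = Mul(2, V)
Add(Mul(-1275, Pow(1543, -1)), Mul(Function('C')(Function('R')(-1, 2), 53), Pow(2406, -1))) = Add(Mul(-1275, Pow(1543, -1)), Mul(-51, Pow(2406, -1))) = Add(Mul(-1275, Rational(1, 1543)), Mul(-51, Rational(1, 2406))) = Add(Rational(-1275, 1543), Rational(-17, 802)) = Rational(-1048781, 1237486)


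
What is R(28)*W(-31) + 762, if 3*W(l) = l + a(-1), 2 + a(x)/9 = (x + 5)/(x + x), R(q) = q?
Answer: 410/3 ≈ 136.67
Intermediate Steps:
a(x) = -18 + 9*(5 + x)/(2*x) (a(x) = -18 + 9*((x + 5)/(x + x)) = -18 + 9*((5 + x)/((2*x))) = -18 + 9*((5 + x)*(1/(2*x))) = -18 + 9*((5 + x)/(2*x)) = -18 + 9*(5 + x)/(2*x))
W(l) = -12 + l/3 (W(l) = (l + (9/2)*(5 - 3*(-1))/(-1))/3 = (l + (9/2)*(-1)*(5 + 3))/3 = (l + (9/2)*(-1)*8)/3 = (l - 36)/3 = (-36 + l)/3 = -12 + l/3)
R(28)*W(-31) + 762 = 28*(-12 + (⅓)*(-31)) + 762 = 28*(-12 - 31/3) + 762 = 28*(-67/3) + 762 = -1876/3 + 762 = 410/3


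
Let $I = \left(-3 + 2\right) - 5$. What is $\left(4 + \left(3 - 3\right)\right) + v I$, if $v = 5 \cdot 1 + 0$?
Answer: $-26$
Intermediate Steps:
$I = -6$ ($I = -1 - 5 = -6$)
$v = 5$ ($v = 5 + 0 = 5$)
$\left(4 + \left(3 - 3\right)\right) + v I = \left(4 + \left(3 - 3\right)\right) + 5 \left(-6\right) = \left(4 + \left(3 - 3\right)\right) - 30 = \left(4 + 0\right) - 30 = 4 - 30 = -26$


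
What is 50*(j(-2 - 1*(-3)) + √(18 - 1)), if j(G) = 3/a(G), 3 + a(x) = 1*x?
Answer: -75 + 50*√17 ≈ 131.16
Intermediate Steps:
a(x) = -3 + x (a(x) = -3 + 1*x = -3 + x)
j(G) = 3/(-3 + G)
50*(j(-2 - 1*(-3)) + √(18 - 1)) = 50*(3/(-3 + (-2 - 1*(-3))) + √(18 - 1)) = 50*(3/(-3 + (-2 + 3)) + √17) = 50*(3/(-3 + 1) + √17) = 50*(3/(-2) + √17) = 50*(3*(-½) + √17) = 50*(-3/2 + √17) = -75 + 50*√17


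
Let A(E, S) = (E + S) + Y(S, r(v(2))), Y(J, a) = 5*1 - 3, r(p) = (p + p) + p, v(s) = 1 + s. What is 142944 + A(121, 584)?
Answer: 143651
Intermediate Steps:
r(p) = 3*p (r(p) = 2*p + p = 3*p)
Y(J, a) = 2 (Y(J, a) = 5 - 3 = 2)
A(E, S) = 2 + E + S (A(E, S) = (E + S) + 2 = 2 + E + S)
142944 + A(121, 584) = 142944 + (2 + 121 + 584) = 142944 + 707 = 143651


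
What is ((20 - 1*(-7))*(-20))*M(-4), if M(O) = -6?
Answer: 3240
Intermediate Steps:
((20 - 1*(-7))*(-20))*M(-4) = ((20 - 1*(-7))*(-20))*(-6) = ((20 + 7)*(-20))*(-6) = (27*(-20))*(-6) = -540*(-6) = 3240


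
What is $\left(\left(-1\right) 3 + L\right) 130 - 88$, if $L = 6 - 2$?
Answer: $42$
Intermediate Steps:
$L = 4$
$\left(\left(-1\right) 3 + L\right) 130 - 88 = \left(\left(-1\right) 3 + 4\right) 130 - 88 = \left(-3 + 4\right) 130 - 88 = 1 \cdot 130 - 88 = 130 - 88 = 42$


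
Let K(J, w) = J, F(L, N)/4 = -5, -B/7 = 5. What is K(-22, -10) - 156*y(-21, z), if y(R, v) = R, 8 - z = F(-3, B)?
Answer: 3254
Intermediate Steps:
B = -35 (B = -7*5 = -35)
F(L, N) = -20 (F(L, N) = 4*(-5) = -20)
z = 28 (z = 8 - 1*(-20) = 8 + 20 = 28)
K(-22, -10) - 156*y(-21, z) = -22 - 156*(-21) = -22 + 3276 = 3254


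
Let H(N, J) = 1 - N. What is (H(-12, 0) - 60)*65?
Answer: -3055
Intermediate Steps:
(H(-12, 0) - 60)*65 = ((1 - 1*(-12)) - 60)*65 = ((1 + 12) - 60)*65 = (13 - 60)*65 = -47*65 = -3055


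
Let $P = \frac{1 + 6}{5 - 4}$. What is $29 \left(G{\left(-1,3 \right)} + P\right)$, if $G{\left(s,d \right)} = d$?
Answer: $290$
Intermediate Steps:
$P = 7$ ($P = \frac{7}{1} = 7 \cdot 1 = 7$)
$29 \left(G{\left(-1,3 \right)} + P\right) = 29 \left(3 + 7\right) = 29 \cdot 10 = 290$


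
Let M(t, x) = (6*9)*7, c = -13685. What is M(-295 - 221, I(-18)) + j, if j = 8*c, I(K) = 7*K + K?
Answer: -109102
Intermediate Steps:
I(K) = 8*K
M(t, x) = 378 (M(t, x) = 54*7 = 378)
j = -109480 (j = 8*(-13685) = -109480)
M(-295 - 221, I(-18)) + j = 378 - 109480 = -109102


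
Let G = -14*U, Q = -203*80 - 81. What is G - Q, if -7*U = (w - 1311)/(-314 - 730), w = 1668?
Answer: 2839735/174 ≈ 16320.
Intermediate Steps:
Q = -16321 (Q = -16240 - 81 = -16321)
U = 17/348 (U = -(1668 - 1311)/(7*(-314 - 730)) = -51/(-1044) = -51*(-1)/1044 = -⅐*(-119/348) = 17/348 ≈ 0.048851)
G = -119/174 (G = -14*17/348 = -119/174 ≈ -0.68391)
G - Q = -119/174 - 1*(-16321) = -119/174 + 16321 = 2839735/174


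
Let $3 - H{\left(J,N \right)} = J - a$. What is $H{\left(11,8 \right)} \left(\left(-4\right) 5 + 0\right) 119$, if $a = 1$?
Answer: $16660$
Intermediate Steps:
$H{\left(J,N \right)} = 4 - J$ ($H{\left(J,N \right)} = 3 - \left(J - 1\right) = 3 - \left(-1 + J\right) = 4 - J$)
$H{\left(11,8 \right)} \left(\left(-4\right) 5 + 0\right) 119 = \left(4 - 11\right) \left(\left(-4\right) 5 + 0\right) 119 = \left(4 - 11\right) \left(-20 + 0\right) 119 = \left(-7\right) \left(-20\right) 119 = 140 \cdot 119 = 16660$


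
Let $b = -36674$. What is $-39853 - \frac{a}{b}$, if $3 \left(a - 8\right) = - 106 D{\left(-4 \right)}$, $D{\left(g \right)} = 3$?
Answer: $- \frac{730784510}{18337} \approx -39853.0$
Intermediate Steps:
$a = -98$ ($a = 8 + \frac{\left(-106\right) 3}{3} = 8 + \frac{1}{3} \left(-318\right) = 8 - 106 = -98$)
$-39853 - \frac{a}{b} = -39853 - - \frac{98}{-36674} = -39853 - \left(-98\right) \left(- \frac{1}{36674}\right) = -39853 - \frac{49}{18337} = - \frac{730784510}{18337}$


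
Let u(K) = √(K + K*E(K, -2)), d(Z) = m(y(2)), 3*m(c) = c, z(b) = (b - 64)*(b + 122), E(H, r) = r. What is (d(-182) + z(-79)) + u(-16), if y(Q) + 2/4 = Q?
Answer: -12289/2 ≈ -6144.5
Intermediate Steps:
y(Q) = -½ + Q
z(b) = (-64 + b)*(122 + b)
m(c) = c/3
d(Z) = ½ (d(Z) = (-½ + 2)/3 = (⅓)*(3/2) = ½)
u(K) = √(-K) (u(K) = √(K + K*(-2)) = √(K - 2*K) = √(-K))
(d(-182) + z(-79)) + u(-16) = (½ + (-7808 + (-79)² + 58*(-79))) + √(-1*(-16)) = (½ + (-7808 + 6241 - 4582)) + √16 = (½ - 6149) + 4 = -12297/2 + 4 = -12289/2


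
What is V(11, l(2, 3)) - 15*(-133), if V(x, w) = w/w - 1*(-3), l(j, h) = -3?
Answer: 1999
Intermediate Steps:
V(x, w) = 4 (V(x, w) = 1 + 3 = 4)
V(11, l(2, 3)) - 15*(-133) = 4 - 15*(-133) = 4 + 1995 = 1999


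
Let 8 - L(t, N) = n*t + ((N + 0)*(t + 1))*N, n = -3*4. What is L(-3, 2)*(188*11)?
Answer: -41360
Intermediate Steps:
n = -12
L(t, N) = 8 + 12*t - N²*(1 + t) (L(t, N) = 8 - (-12*t + ((N + 0)*(t + 1))*N) = 8 - (-12*t + (N*(1 + t))*N) = 8 - (-12*t + N²*(1 + t)) = 8 + (12*t - N²*(1 + t)) = 8 + 12*t - N²*(1 + t))
L(-3, 2)*(188*11) = (8 - 1*2² + 12*(-3) - 1*(-3)*2²)*(188*11) = (8 - 1*4 - 36 - 1*(-3)*4)*2068 = (8 - 4 - 36 + 12)*2068 = -20*2068 = -41360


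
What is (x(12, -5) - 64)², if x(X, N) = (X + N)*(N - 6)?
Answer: 19881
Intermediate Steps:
x(X, N) = (-6 + N)*(N + X) (x(X, N) = (N + X)*(-6 + N) = (-6 + N)*(N + X))
(x(12, -5) - 64)² = (((-5)² - 6*(-5) - 6*12 - 5*12) - 64)² = ((25 + 30 - 72 - 60) - 64)² = (-77 - 64)² = (-141)² = 19881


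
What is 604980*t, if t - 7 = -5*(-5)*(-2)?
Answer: -26014140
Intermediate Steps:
t = -43 (t = 7 - 5*(-5)*(-2) = 7 + 25*(-2) = 7 - 50 = -43)
604980*t = 604980*(-43) = -26014140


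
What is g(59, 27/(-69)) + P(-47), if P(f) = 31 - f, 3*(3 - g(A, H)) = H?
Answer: 1866/23 ≈ 81.130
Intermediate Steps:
g(A, H) = 3 - H/3
g(59, 27/(-69)) + P(-47) = (3 - 9/(-69)) + (31 - 1*(-47)) = (3 - 9*(-1)/69) + (31 + 47) = (3 - ⅓*(-9/23)) + 78 = (3 + 3/23) + 78 = 72/23 + 78 = 1866/23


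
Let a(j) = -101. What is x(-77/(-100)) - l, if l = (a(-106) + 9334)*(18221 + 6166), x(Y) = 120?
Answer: -225165051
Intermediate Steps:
l = 225165171 (l = (-101 + 9334)*(18221 + 6166) = 9233*24387 = 225165171)
x(-77/(-100)) - l = 120 - 1*225165171 = 120 - 225165171 = -225165051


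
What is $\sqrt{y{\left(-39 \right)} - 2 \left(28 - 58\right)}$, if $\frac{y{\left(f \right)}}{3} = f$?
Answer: $i \sqrt{57} \approx 7.5498 i$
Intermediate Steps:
$y{\left(f \right)} = 3 f$
$\sqrt{y{\left(-39 \right)} - 2 \left(28 - 58\right)} = \sqrt{3 \left(-39\right) - 2 \left(28 - 58\right)} = \sqrt{-117 - -60} = \sqrt{-117 + 60} = \sqrt{-57} = i \sqrt{57}$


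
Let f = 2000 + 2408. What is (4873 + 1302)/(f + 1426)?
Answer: 6175/5834 ≈ 1.0585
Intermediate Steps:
f = 4408
(4873 + 1302)/(f + 1426) = (4873 + 1302)/(4408 + 1426) = 6175/5834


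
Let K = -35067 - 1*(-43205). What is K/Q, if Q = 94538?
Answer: 4069/47269 ≈ 0.086082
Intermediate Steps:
K = 8138 (K = -35067 + 43205 = 8138)
K/Q = 8138/94538 = 8138*(1/94538) = 4069/47269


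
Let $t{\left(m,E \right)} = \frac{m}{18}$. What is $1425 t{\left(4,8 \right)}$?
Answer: $\frac{950}{3} \approx 316.67$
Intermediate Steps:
$t{\left(m,E \right)} = \frac{m}{18}$ ($t{\left(m,E \right)} = m \frac{1}{18} = \frac{m}{18}$)
$1425 t{\left(4,8 \right)} = 1425 \cdot \frac{1}{18} \cdot 4 = 1425 \cdot \frac{2}{9} = \frac{950}{3}$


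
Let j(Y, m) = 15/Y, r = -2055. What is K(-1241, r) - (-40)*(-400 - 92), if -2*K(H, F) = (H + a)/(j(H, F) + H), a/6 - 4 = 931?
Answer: -60612756631/3080192 ≈ -19678.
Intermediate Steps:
a = 5610 (a = 24 + 6*931 = 24 + 5586 = 5610)
K(H, F) = -(5610 + H)/(2*(H + 15/H)) (K(H, F) = -(H + 5610)/(2*(15/H + H)) = -(5610 + H)/(2*(H + 15/H)))
K(-1241, r) - (-40)*(-400 - 92) = -1*(-1241)*(5610 - 1241)/(30 + 2*(-1241)**2) - (-40)*(-400 - 92) = -1*(-1241)*4369/(30 + 2*1540081) - (-40)*(-492) = -1*(-1241)*4369/(30 + 3080162) - 1*19680 = -1*(-1241)*4369/3080192 - 19680 = -1*(-1241)*1/3080192*4369 - 19680 = 5421929/3080192 - 19680 = -60612756631/3080192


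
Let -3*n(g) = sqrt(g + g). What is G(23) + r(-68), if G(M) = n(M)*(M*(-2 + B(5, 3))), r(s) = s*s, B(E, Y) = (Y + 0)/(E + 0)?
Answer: 4624 + 161*sqrt(46)/15 ≈ 4696.8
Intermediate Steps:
B(E, Y) = Y/E
n(g) = -sqrt(2)*sqrt(g)/3 (n(g) = -sqrt(g + g)/3 = -sqrt(2)*sqrt(g)/3)
r(s) = s**2
G(M) = 7*sqrt(2)*M**(3/2)/15 (G(M) = (-sqrt(2)*sqrt(M)/3)*(M*(-2 + 3/5)) = (-sqrt(2)*sqrt(M)/3)*(M*(-7/5)) = (-sqrt(2)*sqrt(M)/3)*(-7*M/5) = 7*sqrt(2)*M**(3/2)/15)
G(23) + r(-68) = 7*sqrt(2)*23**(3/2)/15 + (-68)**2 = 7*sqrt(2)*(23*sqrt(23))/15 + 4624 = 161*sqrt(46)/15 + 4624 = 4624 + 161*sqrt(46)/15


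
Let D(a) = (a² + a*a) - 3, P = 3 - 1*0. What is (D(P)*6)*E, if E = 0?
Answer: 0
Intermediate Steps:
P = 3 (P = 3 + 0 = 3)
D(a) = -3 + 2*a² (D(a) = (a² + a²) - 3 = 2*a² - 3 = -3 + 2*a²)
(D(P)*6)*E = ((-3 + 2*3²)*6)*0 = ((-3 + 2*9)*6)*0 = ((-3 + 18)*6)*0 = (15*6)*0 = 90*0 = 0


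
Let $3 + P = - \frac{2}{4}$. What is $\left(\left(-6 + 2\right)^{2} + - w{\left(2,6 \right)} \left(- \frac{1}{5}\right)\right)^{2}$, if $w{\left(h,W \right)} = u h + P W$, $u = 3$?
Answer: $169$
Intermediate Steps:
$P = - \frac{7}{2}$ ($P = -3 - \frac{2}{4} = -3 - \frac{1}{2} = - \frac{7}{2} \approx -3.5$)
$w{\left(h,W \right)} = 3 h - \frac{7 W}{2}$
$\left(\left(-6 + 2\right)^{2} + - w{\left(2,6 \right)} \left(- \frac{1}{5}\right)\right)^{2} = \left(\left(-6 + 2\right)^{2} + - (3 \cdot 2 - 21) \left(- \frac{1}{5}\right)\right)^{2} = \left(\left(-4\right)^{2} + - (6 - 21) \left(\left(-1\right) \frac{1}{5}\right)\right)^{2} = \left(16 + \left(-1\right) \left(-15\right) \left(- \frac{1}{5}\right)\right)^{2} = \left(16 + 15 \left(- \frac{1}{5}\right)\right)^{2} = \left(16 - 3\right)^{2} = 13^{2} = 169$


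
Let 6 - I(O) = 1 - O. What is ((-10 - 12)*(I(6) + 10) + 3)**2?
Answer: 210681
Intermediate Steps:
I(O) = 5 + O (I(O) = 6 - (1 - O) = 6 + (-1 + O) = 5 + O)
((-10 - 12)*(I(6) + 10) + 3)**2 = ((-10 - 12)*((5 + 6) + 10) + 3)**2 = (-22*(11 + 10) + 3)**2 = (-22*21 + 3)**2 = (-462 + 3)**2 = (-459)**2 = 210681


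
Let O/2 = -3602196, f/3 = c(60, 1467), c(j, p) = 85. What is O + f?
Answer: -7204137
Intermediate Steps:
f = 255 (f = 3*85 = 255)
O = -7204392 (O = 2*(-3602196) = -7204392)
O + f = -7204392 + 255 = -7204137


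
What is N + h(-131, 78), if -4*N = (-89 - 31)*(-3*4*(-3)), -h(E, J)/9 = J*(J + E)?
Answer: 38286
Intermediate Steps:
h(E, J) = -9*J*(E + J) (h(E, J) = -9*J*(J + E) = -9*J*(E + J))
N = 1080 (N = -(-89 - 31)*-3*4*(-3)/4 = -(-30)*(-12*(-3)) = -(-30)*36 = -1/4*(-4320) = 1080)
N + h(-131, 78) = 1080 - 9*78*(-131 + 78) = 1080 - 9*78*(-53) = 1080 + 37206 = 38286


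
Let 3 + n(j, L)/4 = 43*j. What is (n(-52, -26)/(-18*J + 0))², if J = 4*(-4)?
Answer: 5013121/5184 ≈ 967.04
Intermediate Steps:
J = -16
n(j, L) = -12 + 172*j (n(j, L) = -12 + 4*(43*j) = -12 + 172*j)
(n(-52, -26)/(-18*J + 0))² = ((-12 + 172*(-52))/(-18*(-16) + 0))² = ((-12 - 8944)/(288 + 0))² = (-8956/288)² = (-8956*1/288)² = (-2239/72)² = 5013121/5184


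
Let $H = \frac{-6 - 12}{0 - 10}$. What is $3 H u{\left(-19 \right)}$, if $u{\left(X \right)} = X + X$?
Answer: $- \frac{1026}{5} \approx -205.2$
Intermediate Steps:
$u{\left(X \right)} = 2 X$
$H = \frac{9}{5}$ ($H = - \frac{18}{-10} = \left(-18\right) \left(- \frac{1}{10}\right) = \frac{9}{5} \approx 1.8$)
$3 H u{\left(-19 \right)} = 3 \cdot \frac{9}{5} \cdot 2 \left(-19\right) = \frac{27}{5} \left(-38\right) = - \frac{1026}{5}$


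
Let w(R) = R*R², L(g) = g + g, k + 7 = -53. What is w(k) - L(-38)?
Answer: -215924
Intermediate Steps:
k = -60 (k = -7 - 53 = -60)
L(g) = 2*g
w(R) = R³
w(k) - L(-38) = (-60)³ - 2*(-38) = -216000 - 1*(-76) = -216000 + 76 = -215924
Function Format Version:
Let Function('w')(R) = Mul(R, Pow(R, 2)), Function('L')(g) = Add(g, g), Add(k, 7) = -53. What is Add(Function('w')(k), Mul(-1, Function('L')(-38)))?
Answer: -215924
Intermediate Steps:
k = -60 (k = Add(-7, -53) = -60)
Function('L')(g) = Mul(2, g)
Function('w')(R) = Pow(R, 3)
Add(Function('w')(k), Mul(-1, Function('L')(-38))) = Add(Pow(-60, 3), Mul(-1, Mul(2, -38))) = Add(-216000, Mul(-1, -76)) = Add(-216000, 76) = -215924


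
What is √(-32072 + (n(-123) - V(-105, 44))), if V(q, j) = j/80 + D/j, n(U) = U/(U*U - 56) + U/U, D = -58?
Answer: I*√88163125548506745/1658030 ≈ 179.08*I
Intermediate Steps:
n(U) = 1 + U/(-56 + U²) (n(U) = U/(U² - 56) + 1 = U/(-56 + U²) + 1 = 1 + U/(-56 + U²))
V(q, j) = -58/j + j/80 (V(q, j) = j/80 - 58/j = -58/j + j/80)
√(-32072 + (n(-123) - V(-105, 44))) = √(-32072 + ((-56 - 123 + (-123)²)/(-56 + (-123)²) - (-58/44 + (1/80)*44))) = √(-32072 + ((-56 - 123 + 15129)/(-56 + 15129) - (-58*1/44 + 11/20))) = √(-32072 + (14950/15073 - (-29/22 + 11/20))) = √(-32072 + ((1/15073)*14950 - 1*(-169/220))) = √(-32072 + (14950/15073 + 169/220)) = √(-32072 + 5836337/3316060) = √(-106346839983/3316060) = I*√88163125548506745/1658030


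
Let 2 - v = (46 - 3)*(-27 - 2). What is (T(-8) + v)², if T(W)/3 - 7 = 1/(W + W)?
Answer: 412780489/256 ≈ 1.6124e+6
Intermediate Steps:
T(W) = 21 + 3/(2*W) (T(W) = 21 + 3/(W + W) = 21 + 3/((2*W)) = 21 + 3*(1/(2*W)) = 21 + 3/(2*W))
v = 1249 (v = 2 - (46 - 3)*(-27 - 2) = 2 - 43*(-29) = 2 - 1*(-1247) = 2 + 1247 = 1249)
(T(-8) + v)² = ((21 + (3/2)/(-8)) + 1249)² = ((21 + (3/2)*(-⅛)) + 1249)² = ((21 - 3/16) + 1249)² = (333/16 + 1249)² = (20317/16)² = 412780489/256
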